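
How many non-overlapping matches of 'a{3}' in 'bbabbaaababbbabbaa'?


Pattern 'a{3}' matches exactly 3 consecutive a's (greedy, non-overlapping).
String: 'bbabbaaababbbabbaa'
Scanning for runs of a's:
  Run at pos 2: 'a' (length 1) -> 0 match(es)
  Run at pos 5: 'aaa' (length 3) -> 1 match(es)
  Run at pos 9: 'a' (length 1) -> 0 match(es)
  Run at pos 13: 'a' (length 1) -> 0 match(es)
  Run at pos 16: 'aa' (length 2) -> 0 match(es)
Matches found: ['aaa']
Total: 1

1


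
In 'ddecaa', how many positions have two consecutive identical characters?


Looking for consecutive identical characters in 'ddecaa':
  pos 0-1: 'd' vs 'd' -> MATCH ('dd')
  pos 1-2: 'd' vs 'e' -> different
  pos 2-3: 'e' vs 'c' -> different
  pos 3-4: 'c' vs 'a' -> different
  pos 4-5: 'a' vs 'a' -> MATCH ('aa')
Consecutive identical pairs: ['dd', 'aa']
Count: 2

2


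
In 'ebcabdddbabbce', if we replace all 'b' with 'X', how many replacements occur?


re.sub('b', 'X', text) replaces every occurrence of 'b' with 'X'.
Text: 'ebcabdddbabbce'
Scanning for 'b':
  pos 1: 'b' -> replacement #1
  pos 4: 'b' -> replacement #2
  pos 8: 'b' -> replacement #3
  pos 10: 'b' -> replacement #4
  pos 11: 'b' -> replacement #5
Total replacements: 5

5


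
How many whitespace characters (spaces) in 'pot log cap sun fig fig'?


\s matches whitespace characters (spaces, tabs, etc.).
Text: 'pot log cap sun fig fig'
This text has 6 words separated by spaces.
Number of spaces = number of words - 1 = 6 - 1 = 5

5


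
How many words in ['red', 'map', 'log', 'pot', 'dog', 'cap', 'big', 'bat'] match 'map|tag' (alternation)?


Alternation 'map|tag' matches either 'map' or 'tag'.
Checking each word:
  'red' -> no
  'map' -> MATCH
  'log' -> no
  'pot' -> no
  'dog' -> no
  'cap' -> no
  'big' -> no
  'bat' -> no
Matches: ['map']
Count: 1

1


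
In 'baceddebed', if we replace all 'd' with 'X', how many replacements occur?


re.sub('d', 'X', text) replaces every occurrence of 'd' with 'X'.
Text: 'baceddebed'
Scanning for 'd':
  pos 4: 'd' -> replacement #1
  pos 5: 'd' -> replacement #2
  pos 9: 'd' -> replacement #3
Total replacements: 3

3


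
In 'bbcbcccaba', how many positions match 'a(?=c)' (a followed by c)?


Lookahead 'a(?=c)' matches 'a' only when followed by 'c'.
String: 'bbcbcccaba'
Checking each position where char is 'a':
  pos 7: 'a' -> no (next='b')
Matching positions: []
Count: 0

0


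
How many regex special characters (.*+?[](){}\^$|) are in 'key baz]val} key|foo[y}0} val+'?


Regex special characters are: . * + ? [ ] ( ) { } \ ^ $ |
Scanning 'key baz]val} key|foo[y}0} val+':
  pos 7: ']' -> SPECIAL
  pos 11: '}' -> SPECIAL
  pos 16: '|' -> SPECIAL
  pos 20: '[' -> SPECIAL
  pos 22: '}' -> SPECIAL
  pos 24: '}' -> SPECIAL
  pos 29: '+' -> SPECIAL
Special chars found: [']', '}', '|', '[', '}', '}', '+']
Total: 7

7


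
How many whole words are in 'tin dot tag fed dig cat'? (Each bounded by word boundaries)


Word boundaries (\b) mark the start/end of each word.
Text: 'tin dot tag fed dig cat'
Splitting by whitespace:
  Word 1: 'tin'
  Word 2: 'dot'
  Word 3: 'tag'
  Word 4: 'fed'
  Word 5: 'dig'
  Word 6: 'cat'
Total whole words: 6

6


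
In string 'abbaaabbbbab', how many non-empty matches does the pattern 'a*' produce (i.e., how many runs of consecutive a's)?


Pattern 'a*' matches zero or more a's. We want non-empty runs of consecutive a's.
String: 'abbaaabbbbab'
Walking through the string to find runs of a's:
  Run 1: positions 0-0 -> 'a'
  Run 2: positions 3-5 -> 'aaa'
  Run 3: positions 10-10 -> 'a'
Non-empty runs found: ['a', 'aaa', 'a']
Count: 3

3


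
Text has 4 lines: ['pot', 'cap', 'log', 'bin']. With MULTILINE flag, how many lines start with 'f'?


With MULTILINE flag, ^ matches the start of each line.
Lines: ['pot', 'cap', 'log', 'bin']
Checking which lines start with 'f':
  Line 1: 'pot' -> no
  Line 2: 'cap' -> no
  Line 3: 'log' -> no
  Line 4: 'bin' -> no
Matching lines: []
Count: 0

0


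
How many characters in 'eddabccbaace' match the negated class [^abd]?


Negated class [^abd] matches any char NOT in {a, b, d}
Scanning 'eddabccbaace':
  pos 0: 'e' -> MATCH
  pos 1: 'd' -> no (excluded)
  pos 2: 'd' -> no (excluded)
  pos 3: 'a' -> no (excluded)
  pos 4: 'b' -> no (excluded)
  pos 5: 'c' -> MATCH
  pos 6: 'c' -> MATCH
  pos 7: 'b' -> no (excluded)
  pos 8: 'a' -> no (excluded)
  pos 9: 'a' -> no (excluded)
  pos 10: 'c' -> MATCH
  pos 11: 'e' -> MATCH
Total matches: 5

5


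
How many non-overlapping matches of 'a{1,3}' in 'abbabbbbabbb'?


Pattern 'a{1,3}' matches between 1 and 3 consecutive a's (greedy).
String: 'abbabbbbabbb'
Finding runs of a's and applying greedy matching:
  Run at pos 0: 'a' (length 1)
  Run at pos 3: 'a' (length 1)
  Run at pos 8: 'a' (length 1)
Matches: ['a', 'a', 'a']
Count: 3

3


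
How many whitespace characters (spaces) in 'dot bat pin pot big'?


\s matches whitespace characters (spaces, tabs, etc.).
Text: 'dot bat pin pot big'
This text has 5 words separated by spaces.
Number of spaces = number of words - 1 = 5 - 1 = 4

4


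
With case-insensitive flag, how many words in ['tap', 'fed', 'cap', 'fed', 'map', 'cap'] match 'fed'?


Case-insensitive matching: compare each word's lowercase form to 'fed'.
  'tap' -> lower='tap' -> no
  'fed' -> lower='fed' -> MATCH
  'cap' -> lower='cap' -> no
  'fed' -> lower='fed' -> MATCH
  'map' -> lower='map' -> no
  'cap' -> lower='cap' -> no
Matches: ['fed', 'fed']
Count: 2

2


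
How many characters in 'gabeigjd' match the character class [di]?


Character class [di] matches any of: {d, i}
Scanning string 'gabeigjd' character by character:
  pos 0: 'g' -> no
  pos 1: 'a' -> no
  pos 2: 'b' -> no
  pos 3: 'e' -> no
  pos 4: 'i' -> MATCH
  pos 5: 'g' -> no
  pos 6: 'j' -> no
  pos 7: 'd' -> MATCH
Total matches: 2

2


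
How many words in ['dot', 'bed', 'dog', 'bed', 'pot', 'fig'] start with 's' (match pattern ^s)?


Pattern ^s anchors to start of word. Check which words begin with 's':
  'dot' -> no
  'bed' -> no
  'dog' -> no
  'bed' -> no
  'pot' -> no
  'fig' -> no
Matching words: []
Count: 0

0


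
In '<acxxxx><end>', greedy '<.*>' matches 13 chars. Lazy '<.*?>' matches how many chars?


Greedy '<.*>' tries to match as MUCH as possible.
Lazy '<.*?>' tries to match as LITTLE as possible.

String: '<acxxxx><end>'
Greedy '<.*>' starts at first '<' and extends to the LAST '>': '<acxxxx><end>' (13 chars)
Lazy '<.*?>' starts at first '<' and stops at the FIRST '>': '<acxxxx>' (8 chars)

8


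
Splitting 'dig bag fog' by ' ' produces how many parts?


Splitting by ' ' breaks the string at each occurrence of the separator.
Text: 'dig bag fog'
Parts after split:
  Part 1: 'dig'
  Part 2: 'bag'
  Part 3: 'fog'
Total parts: 3

3


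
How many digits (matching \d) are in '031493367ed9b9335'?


\d matches any digit 0-9.
Scanning '031493367ed9b9335':
  pos 0: '0' -> DIGIT
  pos 1: '3' -> DIGIT
  pos 2: '1' -> DIGIT
  pos 3: '4' -> DIGIT
  pos 4: '9' -> DIGIT
  pos 5: '3' -> DIGIT
  pos 6: '3' -> DIGIT
  pos 7: '6' -> DIGIT
  pos 8: '7' -> DIGIT
  pos 11: '9' -> DIGIT
  pos 13: '9' -> DIGIT
  pos 14: '3' -> DIGIT
  pos 15: '3' -> DIGIT
  pos 16: '5' -> DIGIT
Digits found: ['0', '3', '1', '4', '9', '3', '3', '6', '7', '9', '9', '3', '3', '5']
Total: 14

14


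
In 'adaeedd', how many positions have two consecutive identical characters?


Looking for consecutive identical characters in 'adaeedd':
  pos 0-1: 'a' vs 'd' -> different
  pos 1-2: 'd' vs 'a' -> different
  pos 2-3: 'a' vs 'e' -> different
  pos 3-4: 'e' vs 'e' -> MATCH ('ee')
  pos 4-5: 'e' vs 'd' -> different
  pos 5-6: 'd' vs 'd' -> MATCH ('dd')
Consecutive identical pairs: ['ee', 'dd']
Count: 2

2


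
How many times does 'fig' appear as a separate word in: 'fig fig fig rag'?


Scanning each word for exact match 'fig':
  Word 1: 'fig' -> MATCH
  Word 2: 'fig' -> MATCH
  Word 3: 'fig' -> MATCH
  Word 4: 'rag' -> no
Total matches: 3

3


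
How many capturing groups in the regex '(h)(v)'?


To count capturing groups, count each '(' that starts a group.
Pattern: '(h)(v)'
Walking through the pattern:
  Position 0: '(' -> group #1
  Position 3: '(' -> group #2
Total capturing groups: 2

2


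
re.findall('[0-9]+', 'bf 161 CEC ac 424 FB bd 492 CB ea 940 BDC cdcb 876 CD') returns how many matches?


Pattern '[0-9]+' finds one or more digits.
Text: 'bf 161 CEC ac 424 FB bd 492 CB ea 940 BDC cdcb 876 CD'
Scanning for matches:
  Match 1: '161'
  Match 2: '424'
  Match 3: '492'
  Match 4: '940'
  Match 5: '876'
Total matches: 5

5


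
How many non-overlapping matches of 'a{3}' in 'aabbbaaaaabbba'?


Pattern 'a{3}' matches exactly 3 consecutive a's (greedy, non-overlapping).
String: 'aabbbaaaaabbba'
Scanning for runs of a's:
  Run at pos 0: 'aa' (length 2) -> 0 match(es)
  Run at pos 5: 'aaaaa' (length 5) -> 1 match(es)
  Run at pos 13: 'a' (length 1) -> 0 match(es)
Matches found: ['aaa']
Total: 1

1


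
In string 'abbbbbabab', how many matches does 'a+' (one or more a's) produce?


Pattern 'a+' matches one or more consecutive a's.
String: 'abbbbbabab'
Scanning for runs of a:
  Match 1: 'a' (length 1)
  Match 2: 'a' (length 1)
  Match 3: 'a' (length 1)
Total matches: 3

3


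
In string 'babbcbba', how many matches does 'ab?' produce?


Pattern 'ab?' matches 'a' optionally followed by 'b'.
String: 'babbcbba'
Scanning left to right for 'a' then checking next char:
  Match 1: 'ab' (a followed by b)
  Match 2: 'a' (a not followed by b)
Total matches: 2

2


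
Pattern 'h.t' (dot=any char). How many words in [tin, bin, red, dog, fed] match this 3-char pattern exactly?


Pattern 'h.t' means: starts with 'h', any single char, ends with 't'.
Checking each word (must be exactly 3 chars):
  'tin' (len=3): no
  'bin' (len=3): no
  'red' (len=3): no
  'dog' (len=3): no
  'fed' (len=3): no
Matching words: []
Total: 0

0


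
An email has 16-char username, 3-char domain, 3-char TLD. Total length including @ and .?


An email address has format: username@domain.tld
Username length: 16
'@' character: 1
Domain length: 3
'.' character: 1
TLD length: 3
Total = 16 + 1 + 3 + 1 + 3 = 24

24


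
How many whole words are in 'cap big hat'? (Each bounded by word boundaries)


Word boundaries (\b) mark the start/end of each word.
Text: 'cap big hat'
Splitting by whitespace:
  Word 1: 'cap'
  Word 2: 'big'
  Word 3: 'hat'
Total whole words: 3

3


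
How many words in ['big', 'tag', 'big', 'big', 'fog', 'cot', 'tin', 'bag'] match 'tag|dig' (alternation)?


Alternation 'tag|dig' matches either 'tag' or 'dig'.
Checking each word:
  'big' -> no
  'tag' -> MATCH
  'big' -> no
  'big' -> no
  'fog' -> no
  'cot' -> no
  'tin' -> no
  'bag' -> no
Matches: ['tag']
Count: 1

1


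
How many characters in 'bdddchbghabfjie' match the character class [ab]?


Character class [ab] matches any of: {a, b}
Scanning string 'bdddchbghabfjie' character by character:
  pos 0: 'b' -> MATCH
  pos 1: 'd' -> no
  pos 2: 'd' -> no
  pos 3: 'd' -> no
  pos 4: 'c' -> no
  pos 5: 'h' -> no
  pos 6: 'b' -> MATCH
  pos 7: 'g' -> no
  pos 8: 'h' -> no
  pos 9: 'a' -> MATCH
  pos 10: 'b' -> MATCH
  pos 11: 'f' -> no
  pos 12: 'j' -> no
  pos 13: 'i' -> no
  pos 14: 'e' -> no
Total matches: 4

4


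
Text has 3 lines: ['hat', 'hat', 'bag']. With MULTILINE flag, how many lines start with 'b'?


With MULTILINE flag, ^ matches the start of each line.
Lines: ['hat', 'hat', 'bag']
Checking which lines start with 'b':
  Line 1: 'hat' -> no
  Line 2: 'hat' -> no
  Line 3: 'bag' -> MATCH
Matching lines: ['bag']
Count: 1

1


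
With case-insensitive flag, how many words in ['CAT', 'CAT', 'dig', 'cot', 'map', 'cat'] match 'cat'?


Case-insensitive matching: compare each word's lowercase form to 'cat'.
  'CAT' -> lower='cat' -> MATCH
  'CAT' -> lower='cat' -> MATCH
  'dig' -> lower='dig' -> no
  'cot' -> lower='cot' -> no
  'map' -> lower='map' -> no
  'cat' -> lower='cat' -> MATCH
Matches: ['CAT', 'CAT', 'cat']
Count: 3

3


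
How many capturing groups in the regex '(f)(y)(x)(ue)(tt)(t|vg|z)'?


To count capturing groups, count each '(' that starts a group.
Pattern: '(f)(y)(x)(ue)(tt)(t|vg|z)'
Walking through the pattern:
  Position 0: '(' -> group #1
  Position 3: '(' -> group #2
  Position 6: '(' -> group #3
  Position 9: '(' -> group #4
  Position 13: '(' -> group #5
  Position 17: '(' -> group #6
Total capturing groups: 6

6


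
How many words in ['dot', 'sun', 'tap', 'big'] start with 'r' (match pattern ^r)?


Pattern ^r anchors to start of word. Check which words begin with 'r':
  'dot' -> no
  'sun' -> no
  'tap' -> no
  'big' -> no
Matching words: []
Count: 0

0


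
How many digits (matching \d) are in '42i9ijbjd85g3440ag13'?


\d matches any digit 0-9.
Scanning '42i9ijbjd85g3440ag13':
  pos 0: '4' -> DIGIT
  pos 1: '2' -> DIGIT
  pos 3: '9' -> DIGIT
  pos 9: '8' -> DIGIT
  pos 10: '5' -> DIGIT
  pos 12: '3' -> DIGIT
  pos 13: '4' -> DIGIT
  pos 14: '4' -> DIGIT
  pos 15: '0' -> DIGIT
  pos 18: '1' -> DIGIT
  pos 19: '3' -> DIGIT
Digits found: ['4', '2', '9', '8', '5', '3', '4', '4', '0', '1', '3']
Total: 11

11


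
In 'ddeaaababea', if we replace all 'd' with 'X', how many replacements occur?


re.sub('d', 'X', text) replaces every occurrence of 'd' with 'X'.
Text: 'ddeaaababea'
Scanning for 'd':
  pos 0: 'd' -> replacement #1
  pos 1: 'd' -> replacement #2
Total replacements: 2

2


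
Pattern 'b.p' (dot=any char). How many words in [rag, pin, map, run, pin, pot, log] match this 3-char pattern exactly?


Pattern 'b.p' means: starts with 'b', any single char, ends with 'p'.
Checking each word (must be exactly 3 chars):
  'rag' (len=3): no
  'pin' (len=3): no
  'map' (len=3): no
  'run' (len=3): no
  'pin' (len=3): no
  'pot' (len=3): no
  'log' (len=3): no
Matching words: []
Total: 0

0


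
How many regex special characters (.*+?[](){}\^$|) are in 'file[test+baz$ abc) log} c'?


Regex special characters are: . * + ? [ ] ( ) { } \ ^ $ |
Scanning 'file[test+baz$ abc) log} c':
  pos 4: '[' -> SPECIAL
  pos 9: '+' -> SPECIAL
  pos 13: '$' -> SPECIAL
  pos 18: ')' -> SPECIAL
  pos 23: '}' -> SPECIAL
Special chars found: ['[', '+', '$', ')', '}']
Total: 5

5


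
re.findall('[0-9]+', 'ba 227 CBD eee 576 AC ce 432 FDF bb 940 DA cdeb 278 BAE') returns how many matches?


Pattern '[0-9]+' finds one or more digits.
Text: 'ba 227 CBD eee 576 AC ce 432 FDF bb 940 DA cdeb 278 BAE'
Scanning for matches:
  Match 1: '227'
  Match 2: '576'
  Match 3: '432'
  Match 4: '940'
  Match 5: '278'
Total matches: 5

5


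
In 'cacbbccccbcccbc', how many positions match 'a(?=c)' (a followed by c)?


Lookahead 'a(?=c)' matches 'a' only when followed by 'c'.
String: 'cacbbccccbcccbc'
Checking each position where char is 'a':
  pos 1: 'a' -> MATCH (next='c')
Matching positions: [1]
Count: 1

1


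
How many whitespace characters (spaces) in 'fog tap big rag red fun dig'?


\s matches whitespace characters (spaces, tabs, etc.).
Text: 'fog tap big rag red fun dig'
This text has 7 words separated by spaces.
Number of spaces = number of words - 1 = 7 - 1 = 6

6


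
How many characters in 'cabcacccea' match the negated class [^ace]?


Negated class [^ace] matches any char NOT in {a, c, e}
Scanning 'cabcacccea':
  pos 0: 'c' -> no (excluded)
  pos 1: 'a' -> no (excluded)
  pos 2: 'b' -> MATCH
  pos 3: 'c' -> no (excluded)
  pos 4: 'a' -> no (excluded)
  pos 5: 'c' -> no (excluded)
  pos 6: 'c' -> no (excluded)
  pos 7: 'c' -> no (excluded)
  pos 8: 'e' -> no (excluded)
  pos 9: 'a' -> no (excluded)
Total matches: 1

1


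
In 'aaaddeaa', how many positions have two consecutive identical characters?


Looking for consecutive identical characters in 'aaaddeaa':
  pos 0-1: 'a' vs 'a' -> MATCH ('aa')
  pos 1-2: 'a' vs 'a' -> MATCH ('aa')
  pos 2-3: 'a' vs 'd' -> different
  pos 3-4: 'd' vs 'd' -> MATCH ('dd')
  pos 4-5: 'd' vs 'e' -> different
  pos 5-6: 'e' vs 'a' -> different
  pos 6-7: 'a' vs 'a' -> MATCH ('aa')
Consecutive identical pairs: ['aa', 'aa', 'dd', 'aa']
Count: 4

4


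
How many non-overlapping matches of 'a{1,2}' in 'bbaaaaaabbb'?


Pattern 'a{1,2}' matches between 1 and 2 consecutive a's (greedy).
String: 'bbaaaaaabbb'
Finding runs of a's and applying greedy matching:
  Run at pos 2: 'aaaaaa' (length 6)
Matches: ['aa', 'aa', 'aa']
Count: 3

3


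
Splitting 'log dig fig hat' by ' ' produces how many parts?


Splitting by ' ' breaks the string at each occurrence of the separator.
Text: 'log dig fig hat'
Parts after split:
  Part 1: 'log'
  Part 2: 'dig'
  Part 3: 'fig'
  Part 4: 'hat'
Total parts: 4

4


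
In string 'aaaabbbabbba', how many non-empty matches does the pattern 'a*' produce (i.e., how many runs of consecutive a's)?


Pattern 'a*' matches zero or more a's. We want non-empty runs of consecutive a's.
String: 'aaaabbbabbba'
Walking through the string to find runs of a's:
  Run 1: positions 0-3 -> 'aaaa'
  Run 2: positions 7-7 -> 'a'
  Run 3: positions 11-11 -> 'a'
Non-empty runs found: ['aaaa', 'a', 'a']
Count: 3

3


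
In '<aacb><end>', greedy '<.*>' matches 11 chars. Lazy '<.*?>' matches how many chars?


Greedy '<.*>' tries to match as MUCH as possible.
Lazy '<.*?>' tries to match as LITTLE as possible.

String: '<aacb><end>'
Greedy '<.*>' starts at first '<' and extends to the LAST '>': '<aacb><end>' (11 chars)
Lazy '<.*?>' starts at first '<' and stops at the FIRST '>': '<aacb>' (6 chars)

6


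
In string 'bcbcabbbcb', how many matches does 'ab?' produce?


Pattern 'ab?' matches 'a' optionally followed by 'b'.
String: 'bcbcabbbcb'
Scanning left to right for 'a' then checking next char:
  Match 1: 'ab' (a followed by b)
Total matches: 1

1


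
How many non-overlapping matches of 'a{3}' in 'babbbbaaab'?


Pattern 'a{3}' matches exactly 3 consecutive a's (greedy, non-overlapping).
String: 'babbbbaaab'
Scanning for runs of a's:
  Run at pos 1: 'a' (length 1) -> 0 match(es)
  Run at pos 6: 'aaa' (length 3) -> 1 match(es)
Matches found: ['aaa']
Total: 1

1


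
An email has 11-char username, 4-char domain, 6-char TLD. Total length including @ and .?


An email address has format: username@domain.tld
Username length: 11
'@' character: 1
Domain length: 4
'.' character: 1
TLD length: 6
Total = 11 + 1 + 4 + 1 + 6 = 23

23


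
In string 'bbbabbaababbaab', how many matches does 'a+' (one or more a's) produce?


Pattern 'a+' matches one or more consecutive a's.
String: 'bbbabbaababbaab'
Scanning for runs of a:
  Match 1: 'a' (length 1)
  Match 2: 'aa' (length 2)
  Match 3: 'a' (length 1)
  Match 4: 'aa' (length 2)
Total matches: 4

4


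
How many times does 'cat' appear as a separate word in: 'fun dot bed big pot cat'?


Scanning each word for exact match 'cat':
  Word 1: 'fun' -> no
  Word 2: 'dot' -> no
  Word 3: 'bed' -> no
  Word 4: 'big' -> no
  Word 5: 'pot' -> no
  Word 6: 'cat' -> MATCH
Total matches: 1

1


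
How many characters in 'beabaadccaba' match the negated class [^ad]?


Negated class [^ad] matches any char NOT in {a, d}
Scanning 'beabaadccaba':
  pos 0: 'b' -> MATCH
  pos 1: 'e' -> MATCH
  pos 2: 'a' -> no (excluded)
  pos 3: 'b' -> MATCH
  pos 4: 'a' -> no (excluded)
  pos 5: 'a' -> no (excluded)
  pos 6: 'd' -> no (excluded)
  pos 7: 'c' -> MATCH
  pos 8: 'c' -> MATCH
  pos 9: 'a' -> no (excluded)
  pos 10: 'b' -> MATCH
  pos 11: 'a' -> no (excluded)
Total matches: 6

6


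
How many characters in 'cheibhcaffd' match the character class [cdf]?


Character class [cdf] matches any of: {c, d, f}
Scanning string 'cheibhcaffd' character by character:
  pos 0: 'c' -> MATCH
  pos 1: 'h' -> no
  pos 2: 'e' -> no
  pos 3: 'i' -> no
  pos 4: 'b' -> no
  pos 5: 'h' -> no
  pos 6: 'c' -> MATCH
  pos 7: 'a' -> no
  pos 8: 'f' -> MATCH
  pos 9: 'f' -> MATCH
  pos 10: 'd' -> MATCH
Total matches: 5

5


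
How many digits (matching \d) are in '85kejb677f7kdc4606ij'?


\d matches any digit 0-9.
Scanning '85kejb677f7kdc4606ij':
  pos 0: '8' -> DIGIT
  pos 1: '5' -> DIGIT
  pos 6: '6' -> DIGIT
  pos 7: '7' -> DIGIT
  pos 8: '7' -> DIGIT
  pos 10: '7' -> DIGIT
  pos 14: '4' -> DIGIT
  pos 15: '6' -> DIGIT
  pos 16: '0' -> DIGIT
  pos 17: '6' -> DIGIT
Digits found: ['8', '5', '6', '7', '7', '7', '4', '6', '0', '6']
Total: 10

10


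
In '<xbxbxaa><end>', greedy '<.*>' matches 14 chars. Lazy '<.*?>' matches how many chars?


Greedy '<.*>' tries to match as MUCH as possible.
Lazy '<.*?>' tries to match as LITTLE as possible.

String: '<xbxbxaa><end>'
Greedy '<.*>' starts at first '<' and extends to the LAST '>': '<xbxbxaa><end>' (14 chars)
Lazy '<.*?>' starts at first '<' and stops at the FIRST '>': '<xbxbxaa>' (9 chars)

9


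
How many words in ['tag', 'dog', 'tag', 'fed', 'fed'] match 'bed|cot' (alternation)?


Alternation 'bed|cot' matches either 'bed' or 'cot'.
Checking each word:
  'tag' -> no
  'dog' -> no
  'tag' -> no
  'fed' -> no
  'fed' -> no
Matches: []
Count: 0

0


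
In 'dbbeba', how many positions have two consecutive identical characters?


Looking for consecutive identical characters in 'dbbeba':
  pos 0-1: 'd' vs 'b' -> different
  pos 1-2: 'b' vs 'b' -> MATCH ('bb')
  pos 2-3: 'b' vs 'e' -> different
  pos 3-4: 'e' vs 'b' -> different
  pos 4-5: 'b' vs 'a' -> different
Consecutive identical pairs: ['bb']
Count: 1

1


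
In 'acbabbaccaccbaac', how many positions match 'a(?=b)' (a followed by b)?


Lookahead 'a(?=b)' matches 'a' only when followed by 'b'.
String: 'acbabbaccaccbaac'
Checking each position where char is 'a':
  pos 0: 'a' -> no (next='c')
  pos 3: 'a' -> MATCH (next='b')
  pos 6: 'a' -> no (next='c')
  pos 9: 'a' -> no (next='c')
  pos 13: 'a' -> no (next='a')
  pos 14: 'a' -> no (next='c')
Matching positions: [3]
Count: 1

1


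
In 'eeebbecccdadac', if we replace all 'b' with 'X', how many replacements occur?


re.sub('b', 'X', text) replaces every occurrence of 'b' with 'X'.
Text: 'eeebbecccdadac'
Scanning for 'b':
  pos 3: 'b' -> replacement #1
  pos 4: 'b' -> replacement #2
Total replacements: 2

2


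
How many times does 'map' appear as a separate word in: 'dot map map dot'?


Scanning each word for exact match 'map':
  Word 1: 'dot' -> no
  Word 2: 'map' -> MATCH
  Word 3: 'map' -> MATCH
  Word 4: 'dot' -> no
Total matches: 2

2


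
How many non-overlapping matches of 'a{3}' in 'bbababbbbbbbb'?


Pattern 'a{3}' matches exactly 3 consecutive a's (greedy, non-overlapping).
String: 'bbababbbbbbbb'
Scanning for runs of a's:
  Run at pos 2: 'a' (length 1) -> 0 match(es)
  Run at pos 4: 'a' (length 1) -> 0 match(es)
Matches found: []
Total: 0

0


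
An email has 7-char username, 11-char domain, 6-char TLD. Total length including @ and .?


An email address has format: username@domain.tld
Username length: 7
'@' character: 1
Domain length: 11
'.' character: 1
TLD length: 6
Total = 7 + 1 + 11 + 1 + 6 = 26

26


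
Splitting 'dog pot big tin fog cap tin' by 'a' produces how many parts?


Splitting by 'a' breaks the string at each occurrence of the separator.
Text: 'dog pot big tin fog cap tin'
Parts after split:
  Part 1: 'dog pot big tin fog c'
  Part 2: 'p tin'
Total parts: 2

2


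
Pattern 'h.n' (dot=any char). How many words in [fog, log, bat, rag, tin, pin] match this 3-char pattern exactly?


Pattern 'h.n' means: starts with 'h', any single char, ends with 'n'.
Checking each word (must be exactly 3 chars):
  'fog' (len=3): no
  'log' (len=3): no
  'bat' (len=3): no
  'rag' (len=3): no
  'tin' (len=3): no
  'pin' (len=3): no
Matching words: []
Total: 0

0


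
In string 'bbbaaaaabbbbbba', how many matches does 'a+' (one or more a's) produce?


Pattern 'a+' matches one or more consecutive a's.
String: 'bbbaaaaabbbbbba'
Scanning for runs of a:
  Match 1: 'aaaaa' (length 5)
  Match 2: 'a' (length 1)
Total matches: 2

2


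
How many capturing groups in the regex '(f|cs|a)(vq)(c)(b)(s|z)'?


To count capturing groups, count each '(' that starts a group.
Pattern: '(f|cs|a)(vq)(c)(b)(s|z)'
Walking through the pattern:
  Position 0: '(' -> group #1
  Position 8: '(' -> group #2
  Position 12: '(' -> group #3
  Position 15: '(' -> group #4
  Position 18: '(' -> group #5
Total capturing groups: 5

5


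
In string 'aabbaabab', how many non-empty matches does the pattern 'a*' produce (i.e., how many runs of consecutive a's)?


Pattern 'a*' matches zero or more a's. We want non-empty runs of consecutive a's.
String: 'aabbaabab'
Walking through the string to find runs of a's:
  Run 1: positions 0-1 -> 'aa'
  Run 2: positions 4-5 -> 'aa'
  Run 3: positions 7-7 -> 'a'
Non-empty runs found: ['aa', 'aa', 'a']
Count: 3

3


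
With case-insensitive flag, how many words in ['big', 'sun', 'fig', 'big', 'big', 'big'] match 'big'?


Case-insensitive matching: compare each word's lowercase form to 'big'.
  'big' -> lower='big' -> MATCH
  'sun' -> lower='sun' -> no
  'fig' -> lower='fig' -> no
  'big' -> lower='big' -> MATCH
  'big' -> lower='big' -> MATCH
  'big' -> lower='big' -> MATCH
Matches: ['big', 'big', 'big', 'big']
Count: 4

4


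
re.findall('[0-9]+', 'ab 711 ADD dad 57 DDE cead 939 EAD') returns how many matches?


Pattern '[0-9]+' finds one or more digits.
Text: 'ab 711 ADD dad 57 DDE cead 939 EAD'
Scanning for matches:
  Match 1: '711'
  Match 2: '57'
  Match 3: '939'
Total matches: 3

3


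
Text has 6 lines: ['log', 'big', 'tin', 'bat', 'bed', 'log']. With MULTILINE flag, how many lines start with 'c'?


With MULTILINE flag, ^ matches the start of each line.
Lines: ['log', 'big', 'tin', 'bat', 'bed', 'log']
Checking which lines start with 'c':
  Line 1: 'log' -> no
  Line 2: 'big' -> no
  Line 3: 'tin' -> no
  Line 4: 'bat' -> no
  Line 5: 'bed' -> no
  Line 6: 'log' -> no
Matching lines: []
Count: 0

0


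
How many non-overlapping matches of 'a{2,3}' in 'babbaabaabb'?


Pattern 'a{2,3}' matches between 2 and 3 consecutive a's (greedy).
String: 'babbaabaabb'
Finding runs of a's and applying greedy matching:
  Run at pos 1: 'a' (length 1)
  Run at pos 4: 'aa' (length 2)
  Run at pos 7: 'aa' (length 2)
Matches: ['aa', 'aa']
Count: 2

2


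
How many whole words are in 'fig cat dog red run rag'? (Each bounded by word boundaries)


Word boundaries (\b) mark the start/end of each word.
Text: 'fig cat dog red run rag'
Splitting by whitespace:
  Word 1: 'fig'
  Word 2: 'cat'
  Word 3: 'dog'
  Word 4: 'red'
  Word 5: 'run'
  Word 6: 'rag'
Total whole words: 6

6


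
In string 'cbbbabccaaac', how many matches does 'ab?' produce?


Pattern 'ab?' matches 'a' optionally followed by 'b'.
String: 'cbbbabccaaac'
Scanning left to right for 'a' then checking next char:
  Match 1: 'ab' (a followed by b)
  Match 2: 'a' (a not followed by b)
  Match 3: 'a' (a not followed by b)
  Match 4: 'a' (a not followed by b)
Total matches: 4

4


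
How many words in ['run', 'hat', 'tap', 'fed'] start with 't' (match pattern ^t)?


Pattern ^t anchors to start of word. Check which words begin with 't':
  'run' -> no
  'hat' -> no
  'tap' -> MATCH (starts with 't')
  'fed' -> no
Matching words: ['tap']
Count: 1

1


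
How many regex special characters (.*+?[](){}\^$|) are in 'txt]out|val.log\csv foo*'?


Regex special characters are: . * + ? [ ] ( ) { } \ ^ $ |
Scanning 'txt]out|val.log\csv foo*':
  pos 3: ']' -> SPECIAL
  pos 7: '|' -> SPECIAL
  pos 11: '.' -> SPECIAL
  pos 15: '\' -> SPECIAL
  pos 23: '*' -> SPECIAL
Special chars found: [']', '|', '.', '\\', '*']
Total: 5

5


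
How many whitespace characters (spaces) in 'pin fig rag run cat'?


\s matches whitespace characters (spaces, tabs, etc.).
Text: 'pin fig rag run cat'
This text has 5 words separated by spaces.
Number of spaces = number of words - 1 = 5 - 1 = 4

4


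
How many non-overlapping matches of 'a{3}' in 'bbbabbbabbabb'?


Pattern 'a{3}' matches exactly 3 consecutive a's (greedy, non-overlapping).
String: 'bbbabbbabbabb'
Scanning for runs of a's:
  Run at pos 3: 'a' (length 1) -> 0 match(es)
  Run at pos 7: 'a' (length 1) -> 0 match(es)
  Run at pos 10: 'a' (length 1) -> 0 match(es)
Matches found: []
Total: 0

0


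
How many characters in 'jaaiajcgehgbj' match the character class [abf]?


Character class [abf] matches any of: {a, b, f}
Scanning string 'jaaiajcgehgbj' character by character:
  pos 0: 'j' -> no
  pos 1: 'a' -> MATCH
  pos 2: 'a' -> MATCH
  pos 3: 'i' -> no
  pos 4: 'a' -> MATCH
  pos 5: 'j' -> no
  pos 6: 'c' -> no
  pos 7: 'g' -> no
  pos 8: 'e' -> no
  pos 9: 'h' -> no
  pos 10: 'g' -> no
  pos 11: 'b' -> MATCH
  pos 12: 'j' -> no
Total matches: 4

4


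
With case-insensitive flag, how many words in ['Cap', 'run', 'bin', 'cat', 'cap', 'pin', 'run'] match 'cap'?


Case-insensitive matching: compare each word's lowercase form to 'cap'.
  'Cap' -> lower='cap' -> MATCH
  'run' -> lower='run' -> no
  'bin' -> lower='bin' -> no
  'cat' -> lower='cat' -> no
  'cap' -> lower='cap' -> MATCH
  'pin' -> lower='pin' -> no
  'run' -> lower='run' -> no
Matches: ['Cap', 'cap']
Count: 2

2


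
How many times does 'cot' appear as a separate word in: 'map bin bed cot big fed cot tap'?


Scanning each word for exact match 'cot':
  Word 1: 'map' -> no
  Word 2: 'bin' -> no
  Word 3: 'bed' -> no
  Word 4: 'cot' -> MATCH
  Word 5: 'big' -> no
  Word 6: 'fed' -> no
  Word 7: 'cot' -> MATCH
  Word 8: 'tap' -> no
Total matches: 2

2


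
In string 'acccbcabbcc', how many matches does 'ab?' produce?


Pattern 'ab?' matches 'a' optionally followed by 'b'.
String: 'acccbcabbcc'
Scanning left to right for 'a' then checking next char:
  Match 1: 'a' (a not followed by b)
  Match 2: 'ab' (a followed by b)
Total matches: 2

2


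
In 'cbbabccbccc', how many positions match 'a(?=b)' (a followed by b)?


Lookahead 'a(?=b)' matches 'a' only when followed by 'b'.
String: 'cbbabccbccc'
Checking each position where char is 'a':
  pos 3: 'a' -> MATCH (next='b')
Matching positions: [3]
Count: 1

1


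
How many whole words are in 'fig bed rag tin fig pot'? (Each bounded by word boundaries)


Word boundaries (\b) mark the start/end of each word.
Text: 'fig bed rag tin fig pot'
Splitting by whitespace:
  Word 1: 'fig'
  Word 2: 'bed'
  Word 3: 'rag'
  Word 4: 'tin'
  Word 5: 'fig'
  Word 6: 'pot'
Total whole words: 6

6


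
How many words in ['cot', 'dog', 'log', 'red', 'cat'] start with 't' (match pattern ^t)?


Pattern ^t anchors to start of word. Check which words begin with 't':
  'cot' -> no
  'dog' -> no
  'log' -> no
  'red' -> no
  'cat' -> no
Matching words: []
Count: 0

0


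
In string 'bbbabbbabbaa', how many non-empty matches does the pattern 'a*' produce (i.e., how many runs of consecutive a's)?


Pattern 'a*' matches zero or more a's. We want non-empty runs of consecutive a's.
String: 'bbbabbbabbaa'
Walking through the string to find runs of a's:
  Run 1: positions 3-3 -> 'a'
  Run 2: positions 7-7 -> 'a'
  Run 3: positions 10-11 -> 'aa'
Non-empty runs found: ['a', 'a', 'aa']
Count: 3

3


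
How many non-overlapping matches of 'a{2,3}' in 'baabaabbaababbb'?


Pattern 'a{2,3}' matches between 2 and 3 consecutive a's (greedy).
String: 'baabaabbaababbb'
Finding runs of a's and applying greedy matching:
  Run at pos 1: 'aa' (length 2)
  Run at pos 4: 'aa' (length 2)
  Run at pos 8: 'aa' (length 2)
  Run at pos 11: 'a' (length 1)
Matches: ['aa', 'aa', 'aa']
Count: 3

3


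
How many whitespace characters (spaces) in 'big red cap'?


\s matches whitespace characters (spaces, tabs, etc.).
Text: 'big red cap'
This text has 3 words separated by spaces.
Number of spaces = number of words - 1 = 3 - 1 = 2

2


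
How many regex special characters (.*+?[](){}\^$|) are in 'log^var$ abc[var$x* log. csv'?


Regex special characters are: . * + ? [ ] ( ) { } \ ^ $ |
Scanning 'log^var$ abc[var$x* log. csv':
  pos 3: '^' -> SPECIAL
  pos 7: '$' -> SPECIAL
  pos 12: '[' -> SPECIAL
  pos 16: '$' -> SPECIAL
  pos 18: '*' -> SPECIAL
  pos 23: '.' -> SPECIAL
Special chars found: ['^', '$', '[', '$', '*', '.']
Total: 6

6


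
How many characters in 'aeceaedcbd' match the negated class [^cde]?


Negated class [^cde] matches any char NOT in {c, d, e}
Scanning 'aeceaedcbd':
  pos 0: 'a' -> MATCH
  pos 1: 'e' -> no (excluded)
  pos 2: 'c' -> no (excluded)
  pos 3: 'e' -> no (excluded)
  pos 4: 'a' -> MATCH
  pos 5: 'e' -> no (excluded)
  pos 6: 'd' -> no (excluded)
  pos 7: 'c' -> no (excluded)
  pos 8: 'b' -> MATCH
  pos 9: 'd' -> no (excluded)
Total matches: 3

3


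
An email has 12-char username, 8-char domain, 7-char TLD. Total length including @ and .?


An email address has format: username@domain.tld
Username length: 12
'@' character: 1
Domain length: 8
'.' character: 1
TLD length: 7
Total = 12 + 1 + 8 + 1 + 7 = 29

29


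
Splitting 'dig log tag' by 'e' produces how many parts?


Splitting by 'e' breaks the string at each occurrence of the separator.
Text: 'dig log tag'
Parts after split:
  Part 1: 'dig log tag'
Total parts: 1

1


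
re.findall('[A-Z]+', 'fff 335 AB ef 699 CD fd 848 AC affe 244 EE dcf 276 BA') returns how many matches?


Pattern '[A-Z]+' finds one or more uppercase letters.
Text: 'fff 335 AB ef 699 CD fd 848 AC affe 244 EE dcf 276 BA'
Scanning for matches:
  Match 1: 'AB'
  Match 2: 'CD'
  Match 3: 'AC'
  Match 4: 'EE'
  Match 5: 'BA'
Total matches: 5

5


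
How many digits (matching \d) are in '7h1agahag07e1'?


\d matches any digit 0-9.
Scanning '7h1agahag07e1':
  pos 0: '7' -> DIGIT
  pos 2: '1' -> DIGIT
  pos 9: '0' -> DIGIT
  pos 10: '7' -> DIGIT
  pos 12: '1' -> DIGIT
Digits found: ['7', '1', '0', '7', '1']
Total: 5

5


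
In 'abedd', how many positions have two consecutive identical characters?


Looking for consecutive identical characters in 'abedd':
  pos 0-1: 'a' vs 'b' -> different
  pos 1-2: 'b' vs 'e' -> different
  pos 2-3: 'e' vs 'd' -> different
  pos 3-4: 'd' vs 'd' -> MATCH ('dd')
Consecutive identical pairs: ['dd']
Count: 1

1


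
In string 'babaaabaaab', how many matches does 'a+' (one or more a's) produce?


Pattern 'a+' matches one or more consecutive a's.
String: 'babaaabaaab'
Scanning for runs of a:
  Match 1: 'a' (length 1)
  Match 2: 'aaa' (length 3)
  Match 3: 'aaa' (length 3)
Total matches: 3

3


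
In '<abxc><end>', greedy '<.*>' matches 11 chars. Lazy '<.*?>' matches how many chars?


Greedy '<.*>' tries to match as MUCH as possible.
Lazy '<.*?>' tries to match as LITTLE as possible.

String: '<abxc><end>'
Greedy '<.*>' starts at first '<' and extends to the LAST '>': '<abxc><end>' (11 chars)
Lazy '<.*?>' starts at first '<' and stops at the FIRST '>': '<abxc>' (6 chars)

6


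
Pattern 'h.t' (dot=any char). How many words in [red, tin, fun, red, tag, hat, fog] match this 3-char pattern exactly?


Pattern 'h.t' means: starts with 'h', any single char, ends with 't'.
Checking each word (must be exactly 3 chars):
  'red' (len=3): no
  'tin' (len=3): no
  'fun' (len=3): no
  'red' (len=3): no
  'tag' (len=3): no
  'hat' (len=3): MATCH
  'fog' (len=3): no
Matching words: ['hat']
Total: 1

1


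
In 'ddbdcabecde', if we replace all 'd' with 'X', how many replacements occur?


re.sub('d', 'X', text) replaces every occurrence of 'd' with 'X'.
Text: 'ddbdcabecde'
Scanning for 'd':
  pos 0: 'd' -> replacement #1
  pos 1: 'd' -> replacement #2
  pos 3: 'd' -> replacement #3
  pos 9: 'd' -> replacement #4
Total replacements: 4

4


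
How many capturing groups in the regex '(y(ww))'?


To count capturing groups, count each '(' that starts a group.
Pattern: '(y(ww))'
Walking through the pattern:
  Position 0: '(' -> group #1
  Position 2: '(' -> group #2
Total capturing groups: 2

2


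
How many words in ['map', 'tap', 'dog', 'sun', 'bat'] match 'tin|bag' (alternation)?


Alternation 'tin|bag' matches either 'tin' or 'bag'.
Checking each word:
  'map' -> no
  'tap' -> no
  'dog' -> no
  'sun' -> no
  'bat' -> no
Matches: []
Count: 0

0


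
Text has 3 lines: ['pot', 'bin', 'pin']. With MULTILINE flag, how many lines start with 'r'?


With MULTILINE flag, ^ matches the start of each line.
Lines: ['pot', 'bin', 'pin']
Checking which lines start with 'r':
  Line 1: 'pot' -> no
  Line 2: 'bin' -> no
  Line 3: 'pin' -> no
Matching lines: []
Count: 0

0


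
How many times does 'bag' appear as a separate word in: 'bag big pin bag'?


Scanning each word for exact match 'bag':
  Word 1: 'bag' -> MATCH
  Word 2: 'big' -> no
  Word 3: 'pin' -> no
  Word 4: 'bag' -> MATCH
Total matches: 2

2


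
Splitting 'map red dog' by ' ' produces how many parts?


Splitting by ' ' breaks the string at each occurrence of the separator.
Text: 'map red dog'
Parts after split:
  Part 1: 'map'
  Part 2: 'red'
  Part 3: 'dog'
Total parts: 3

3


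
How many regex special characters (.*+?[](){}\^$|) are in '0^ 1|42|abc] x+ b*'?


Regex special characters are: . * + ? [ ] ( ) { } \ ^ $ |
Scanning '0^ 1|42|abc] x+ b*':
  pos 1: '^' -> SPECIAL
  pos 4: '|' -> SPECIAL
  pos 7: '|' -> SPECIAL
  pos 11: ']' -> SPECIAL
  pos 14: '+' -> SPECIAL
  pos 17: '*' -> SPECIAL
Special chars found: ['^', '|', '|', ']', '+', '*']
Total: 6

6


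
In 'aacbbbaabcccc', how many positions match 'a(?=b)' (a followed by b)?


Lookahead 'a(?=b)' matches 'a' only when followed by 'b'.
String: 'aacbbbaabcccc'
Checking each position where char is 'a':
  pos 0: 'a' -> no (next='a')
  pos 1: 'a' -> no (next='c')
  pos 6: 'a' -> no (next='a')
  pos 7: 'a' -> MATCH (next='b')
Matching positions: [7]
Count: 1

1


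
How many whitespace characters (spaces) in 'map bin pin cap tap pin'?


\s matches whitespace characters (spaces, tabs, etc.).
Text: 'map bin pin cap tap pin'
This text has 6 words separated by spaces.
Number of spaces = number of words - 1 = 6 - 1 = 5

5


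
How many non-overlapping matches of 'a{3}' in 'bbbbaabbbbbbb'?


Pattern 'a{3}' matches exactly 3 consecutive a's (greedy, non-overlapping).
String: 'bbbbaabbbbbbb'
Scanning for runs of a's:
  Run at pos 4: 'aa' (length 2) -> 0 match(es)
Matches found: []
Total: 0

0


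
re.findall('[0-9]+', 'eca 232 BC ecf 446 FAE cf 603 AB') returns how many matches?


Pattern '[0-9]+' finds one or more digits.
Text: 'eca 232 BC ecf 446 FAE cf 603 AB'
Scanning for matches:
  Match 1: '232'
  Match 2: '446'
  Match 3: '603'
Total matches: 3

3


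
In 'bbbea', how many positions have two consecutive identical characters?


Looking for consecutive identical characters in 'bbbea':
  pos 0-1: 'b' vs 'b' -> MATCH ('bb')
  pos 1-2: 'b' vs 'b' -> MATCH ('bb')
  pos 2-3: 'b' vs 'e' -> different
  pos 3-4: 'e' vs 'a' -> different
Consecutive identical pairs: ['bb', 'bb']
Count: 2

2


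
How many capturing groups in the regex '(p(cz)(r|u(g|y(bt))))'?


To count capturing groups, count each '(' that starts a group.
Pattern: '(p(cz)(r|u(g|y(bt))))'
Walking through the pattern:
  Position 0: '(' -> group #1
  Position 2: '(' -> group #2
  Position 6: '(' -> group #3
  Position 10: '(' -> group #4
  Position 14: '(' -> group #5
Total capturing groups: 5

5


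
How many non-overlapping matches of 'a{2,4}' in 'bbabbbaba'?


Pattern 'a{2,4}' matches between 2 and 4 consecutive a's (greedy).
String: 'bbabbbaba'
Finding runs of a's and applying greedy matching:
  Run at pos 2: 'a' (length 1)
  Run at pos 6: 'a' (length 1)
  Run at pos 8: 'a' (length 1)
Matches: []
Count: 0

0


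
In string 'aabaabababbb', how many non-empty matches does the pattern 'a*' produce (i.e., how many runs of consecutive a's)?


Pattern 'a*' matches zero or more a's. We want non-empty runs of consecutive a's.
String: 'aabaabababbb'
Walking through the string to find runs of a's:
  Run 1: positions 0-1 -> 'aa'
  Run 2: positions 3-4 -> 'aa'
  Run 3: positions 6-6 -> 'a'
  Run 4: positions 8-8 -> 'a'
Non-empty runs found: ['aa', 'aa', 'a', 'a']
Count: 4

4


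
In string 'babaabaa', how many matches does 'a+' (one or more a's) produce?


Pattern 'a+' matches one or more consecutive a's.
String: 'babaabaa'
Scanning for runs of a:
  Match 1: 'a' (length 1)
  Match 2: 'aa' (length 2)
  Match 3: 'aa' (length 2)
Total matches: 3

3
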